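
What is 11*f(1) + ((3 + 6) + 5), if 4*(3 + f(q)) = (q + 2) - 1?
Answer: -27/2 ≈ -13.500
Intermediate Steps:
f(q) = -11/4 + q/4 (f(q) = -3 + ((q + 2) - 1)/4 = -3 + ((2 + q) - 1)/4 = -3 + (1 + q)/4 = -3 + (1/4 + q/4) = -11/4 + q/4)
11*f(1) + ((3 + 6) + 5) = 11*(-11/4 + (1/4)*1) + ((3 + 6) + 5) = 11*(-11/4 + 1/4) + (9 + 5) = 11*(-5/2) + 14 = -55/2 + 14 = -27/2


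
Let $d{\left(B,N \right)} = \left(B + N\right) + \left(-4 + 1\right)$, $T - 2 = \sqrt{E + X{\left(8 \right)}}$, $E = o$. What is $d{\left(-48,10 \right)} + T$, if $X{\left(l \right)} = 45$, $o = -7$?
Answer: $-39 + \sqrt{38} \approx -32.836$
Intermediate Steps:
$E = -7$
$T = 2 + \sqrt{38}$ ($T = 2 + \sqrt{-7 + 45} = 2 + \sqrt{38} \approx 8.1644$)
$d{\left(B,N \right)} = -3 + B + N$ ($d{\left(B,N \right)} = \left(B + N\right) - 3 = -3 + B + N$)
$d{\left(-48,10 \right)} + T = \left(-3 - 48 + 10\right) + \left(2 + \sqrt{38}\right) = -41 + \left(2 + \sqrt{38}\right) = -39 + \sqrt{38}$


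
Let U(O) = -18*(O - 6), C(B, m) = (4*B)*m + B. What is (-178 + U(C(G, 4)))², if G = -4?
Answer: 1331716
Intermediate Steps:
C(B, m) = B + 4*B*m (C(B, m) = 4*B*m + B = B + 4*B*m)
U(O) = 108 - 18*O (U(O) = -18*(-6 + O) = 108 - 18*O)
(-178 + U(C(G, 4)))² = (-178 + (108 - (-72)*(1 + 4*4)))² = (-178 + (108 - (-72)*(1 + 16)))² = (-178 + (108 - (-72)*17))² = (-178 + (108 - 18*(-68)))² = (-178 + (108 + 1224))² = (-178 + 1332)² = 1154² = 1331716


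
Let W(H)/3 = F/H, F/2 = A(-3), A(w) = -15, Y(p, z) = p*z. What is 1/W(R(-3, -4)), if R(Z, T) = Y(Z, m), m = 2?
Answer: 1/15 ≈ 0.066667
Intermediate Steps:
R(Z, T) = 2*Z (R(Z, T) = Z*2 = 2*Z)
F = -30 (F = 2*(-15) = -30)
W(H) = -90/H (W(H) = 3*(-30/H) = -90/H)
1/W(R(-3, -4)) = 1/(-90/(2*(-3))) = 1/(-90/(-6)) = 1/(-90*(-⅙)) = 1/15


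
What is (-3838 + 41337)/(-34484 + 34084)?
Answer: -37499/400 ≈ -93.748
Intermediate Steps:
(-3838 + 41337)/(-34484 + 34084) = 37499/(-400) = 37499*(-1/400) = -37499/400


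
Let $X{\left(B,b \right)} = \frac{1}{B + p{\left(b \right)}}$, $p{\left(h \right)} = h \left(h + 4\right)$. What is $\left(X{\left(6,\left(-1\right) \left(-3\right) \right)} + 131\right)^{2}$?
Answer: $\frac{12517444}{729} \approx 17171.0$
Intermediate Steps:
$p{\left(h \right)} = h \left(4 + h\right)$
$X{\left(B,b \right)} = \frac{1}{B + b \left(4 + b\right)}$
$\left(X{\left(6,\left(-1\right) \left(-3\right) \right)} + 131\right)^{2} = \left(\frac{1}{6 + \left(-1\right) \left(-3\right) \left(4 - -3\right)} + 131\right)^{2} = \left(\frac{1}{6 + 3 \left(4 + 3\right)} + 131\right)^{2} = \left(\frac{1}{6 + 3 \cdot 7} + 131\right)^{2} = \left(\frac{1}{6 + 21} + 131\right)^{2} = \left(\frac{1}{27} + 131\right)^{2} = \left(\frac{3538}{27}\right)^{2} = \frac{12517444}{729}$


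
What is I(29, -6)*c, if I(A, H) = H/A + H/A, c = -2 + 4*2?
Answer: -72/29 ≈ -2.4828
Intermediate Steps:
c = 6 (c = -2 + 8 = 6)
I(A, H) = 2*H/A
I(29, -6)*c = (2*(-6)/29)*6 = (2*(-6)*(1/29))*6 = -12/29*6 = -72/29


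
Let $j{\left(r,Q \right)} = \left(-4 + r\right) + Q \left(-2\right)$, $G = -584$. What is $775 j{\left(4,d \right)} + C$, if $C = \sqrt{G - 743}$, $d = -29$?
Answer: $44950 + i \sqrt{1327} \approx 44950.0 + 36.428 i$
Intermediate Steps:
$C = i \sqrt{1327}$ ($C = \sqrt{-584 - 743} = \sqrt{-1327} = i \sqrt{1327} \approx 36.428 i$)
$j{\left(r,Q \right)} = -4 + r - 2 Q$ ($j{\left(r,Q \right)} = \left(-4 + r\right) - 2 Q = -4 + r - 2 Q$)
$775 j{\left(4,d \right)} + C = 775 \left(-4 + 4 - -58\right) + i \sqrt{1327} = 775 \left(-4 + 4 + 58\right) + i \sqrt{1327} = 775 \cdot 58 + i \sqrt{1327} = 44950 + i \sqrt{1327}$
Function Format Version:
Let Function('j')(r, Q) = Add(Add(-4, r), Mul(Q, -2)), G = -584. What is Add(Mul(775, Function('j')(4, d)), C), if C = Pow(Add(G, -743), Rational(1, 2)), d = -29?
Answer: Add(44950, Mul(I, Pow(1327, Rational(1, 2)))) ≈ Add(44950., Mul(36.428, I))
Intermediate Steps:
C = Mul(I, Pow(1327, Rational(1, 2))) (C = Pow(Add(-584, -743), Rational(1, 2)) = Pow(-1327, Rational(1, 2)) = Mul(I, Pow(1327, Rational(1, 2))) ≈ Mul(36.428, I))
Function('j')(r, Q) = Add(-4, r, Mul(-2, Q)) (Function('j')(r, Q) = Add(Add(-4, r), Mul(-2, Q)) = Add(-4, r, Mul(-2, Q)))
Add(Mul(775, Function('j')(4, d)), C) = Add(Mul(775, Add(-4, 4, Mul(-2, -29))), Mul(I, Pow(1327, Rational(1, 2)))) = Add(Mul(775, Add(-4, 4, 58)), Mul(I, Pow(1327, Rational(1, 2)))) = Add(Mul(775, 58), Mul(I, Pow(1327, Rational(1, 2)))) = Add(44950, Mul(I, Pow(1327, Rational(1, 2))))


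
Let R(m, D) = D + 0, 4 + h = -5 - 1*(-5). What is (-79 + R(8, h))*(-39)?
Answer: 3237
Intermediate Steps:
h = -4 (h = -4 + (-5 - 1*(-5)) = -4 + (-5 + 5) = -4 + 0 = -4)
R(m, D) = D
(-79 + R(8, h))*(-39) = (-79 - 4)*(-39) = -83*(-39) = 3237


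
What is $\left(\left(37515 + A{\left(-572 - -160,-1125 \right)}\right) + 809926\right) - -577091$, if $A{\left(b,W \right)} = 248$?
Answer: $1424780$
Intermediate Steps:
$\left(\left(37515 + A{\left(-572 - -160,-1125 \right)}\right) + 809926\right) - -577091 = \left(\left(37515 + 248\right) + 809926\right) - -577091 = \left(37763 + 809926\right) + 577091 = 847689 + 577091 = 1424780$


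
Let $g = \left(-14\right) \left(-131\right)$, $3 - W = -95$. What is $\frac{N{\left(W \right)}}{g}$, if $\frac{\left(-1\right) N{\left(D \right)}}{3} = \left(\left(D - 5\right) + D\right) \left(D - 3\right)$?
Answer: $- \frac{54435}{1834} \approx -29.681$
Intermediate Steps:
$W = 98$ ($W = 3 - -95 = 3 + 95 = 98$)
$N{\left(D \right)} = - 3 \left(-5 + 2 D\right) \left(-3 + D\right)$ ($N{\left(D \right)} = - 3 \left(\left(D - 5\right) + D\right) \left(D - 3\right) = - 3 \left(\left(-5 + D\right) + D\right) \left(-3 + D\right) = - 3 \left(-5 + 2 D\right) \left(-3 + D\right)$)
$g = 1834$
$\frac{N{\left(W \right)}}{g} = \frac{-45 - 6 \cdot 98^{2} + 33 \cdot 98}{1834} = \left(-45 - 57624 + 3234\right) \frac{1}{1834} = \left(-54435\right) \frac{1}{1834} = - \frac{54435}{1834}$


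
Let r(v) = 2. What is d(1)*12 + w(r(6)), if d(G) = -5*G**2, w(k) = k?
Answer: -58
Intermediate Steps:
d(1)*12 + w(r(6)) = -5*1**2*12 + 2 = -5*1*12 + 2 = -5*12 + 2 = -60 + 2 = -58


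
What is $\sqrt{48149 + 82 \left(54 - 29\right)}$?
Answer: $\sqrt{50199} \approx 224.05$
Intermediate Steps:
$\sqrt{48149 + 82 \left(54 - 29\right)} = \sqrt{48149 + 82 \cdot 25} = \sqrt{48149 + 2050} = \sqrt{50199}$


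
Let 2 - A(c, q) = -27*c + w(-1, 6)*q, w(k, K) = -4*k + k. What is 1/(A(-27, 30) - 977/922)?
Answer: -922/754251 ≈ -0.0012224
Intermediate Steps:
w(k, K) = -3*k
A(c, q) = 2 - 3*q + 27*c (A(c, q) = 2 - (-27*c + (-3*(-1))*q) = 2 - (-27*c + 3*q) = 2 + (-3*q + 27*c) = 2 - 3*q + 27*c)
1/(A(-27, 30) - 977/922) = 1/((2 - 3*30 + 27*(-27)) - 977/922) = 1/((2 - 90 - 729) - 977*1/922) = 1/(-817 - 977/922) = 1/(-754251/922) = -922/754251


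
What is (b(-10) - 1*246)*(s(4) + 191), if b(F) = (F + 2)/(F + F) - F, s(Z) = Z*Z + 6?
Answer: -250914/5 ≈ -50183.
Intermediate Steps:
s(Z) = 6 + Z² (s(Z) = Z² + 6 = 6 + Z²)
b(F) = -F + (2 + F)/(2*F) (b(F) = (2 + F)/((2*F)) - F = (2 + F)*(1/(2*F)) - F = (2 + F)/(2*F) - F = -F + (2 + F)/(2*F))
(b(-10) - 1*246)*(s(4) + 191) = ((½ + 1/(-10) - 1*(-10)) - 1*246)*((6 + 4²) + 191) = ((½ - ⅒ + 10) - 246)*((6 + 16) + 191) = (52/5 - 246)*(22 + 191) = -1178/5*213 = -250914/5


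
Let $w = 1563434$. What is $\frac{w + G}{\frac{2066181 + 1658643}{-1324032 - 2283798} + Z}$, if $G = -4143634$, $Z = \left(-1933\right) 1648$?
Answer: $\frac{387871790250}{478877051981} \approx 0.80996$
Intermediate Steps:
$Z = -3185584$
$\frac{w + G}{\frac{2066181 + 1658643}{-1324032 - 2283798} + Z} = \frac{1563434 - 4143634}{\frac{2066181 + 1658643}{-1324032 - 2283798} - 3185584} = - \frac{2580200}{\frac{3724824}{-3607830} - 3185584} = - \frac{2580200}{3724824 \left(- \frac{1}{3607830}\right) - 3185584} = - \frac{2580200}{- \frac{620804}{601305} - 3185584} = - \frac{2580200}{- \frac{1915508207924}{601305}} = \left(-2580200\right) \left(- \frac{601305}{1915508207924}\right) = \frac{387871790250}{478877051981}$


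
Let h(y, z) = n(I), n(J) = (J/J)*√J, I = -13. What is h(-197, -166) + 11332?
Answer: 11332 + I*√13 ≈ 11332.0 + 3.6056*I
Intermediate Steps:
n(J) = √J (n(J) = 1*√J = √J)
h(y, z) = I*√13 (h(y, z) = √(-13) = I*√13)
h(-197, -166) + 11332 = I*√13 + 11332 = 11332 + I*√13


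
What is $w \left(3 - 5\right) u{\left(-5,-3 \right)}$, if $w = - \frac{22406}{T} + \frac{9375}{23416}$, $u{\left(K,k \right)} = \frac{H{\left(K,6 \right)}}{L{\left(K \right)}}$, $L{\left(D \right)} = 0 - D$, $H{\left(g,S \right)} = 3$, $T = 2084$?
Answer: $\frac{378841047}{30499340} \approx 12.421$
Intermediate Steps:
$L{\left(D \right)} = - D$
$u{\left(K,k \right)} = - \frac{3}{K}$ ($u{\left(K,k \right)} = \frac{3}{\left(-1\right) K} = 3 \left(- \frac{1}{K}\right) = - \frac{3}{K}$)
$w = - \frac{126280349}{12199736}$ ($w = - \frac{22406}{2084} + \frac{9375}{23416} = \left(-22406\right) \frac{1}{2084} + 9375 \cdot \frac{1}{23416} = - \frac{11203}{1042} + \frac{9375}{23416} = - \frac{126280349}{12199736} \approx -10.351$)
$w \left(3 - 5\right) u{\left(-5,-3 \right)} = - \frac{126280349 \left(3 - 5\right) \left(- \frac{3}{-5}\right)}{12199736} = - \frac{126280349 \left(3 - 5\right) \left(\left(-3\right) \left(- \frac{1}{5}\right)\right)}{12199736} = - \frac{126280349 \left(\left(-2\right) \frac{3}{5}\right)}{12199736} = \left(- \frac{126280349}{12199736}\right) \left(- \frac{6}{5}\right) = \frac{378841047}{30499340}$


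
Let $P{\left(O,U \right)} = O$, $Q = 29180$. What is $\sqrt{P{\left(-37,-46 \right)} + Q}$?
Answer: $\sqrt{29143} \approx 170.71$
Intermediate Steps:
$\sqrt{P{\left(-37,-46 \right)} + Q} = \sqrt{-37 + 29180} = \sqrt{29143}$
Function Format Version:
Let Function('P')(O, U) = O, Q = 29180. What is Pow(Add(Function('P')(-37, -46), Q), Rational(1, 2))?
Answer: Pow(29143, Rational(1, 2)) ≈ 170.71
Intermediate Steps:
Pow(Add(Function('P')(-37, -46), Q), Rational(1, 2)) = Pow(Add(-37, 29180), Rational(1, 2)) = Pow(29143, Rational(1, 2))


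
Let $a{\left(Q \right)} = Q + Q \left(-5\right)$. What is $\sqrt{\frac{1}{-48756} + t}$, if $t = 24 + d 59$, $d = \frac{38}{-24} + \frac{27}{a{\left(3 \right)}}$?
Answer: $\frac{i \sqrt{13349445619}}{8126} \approx 14.219 i$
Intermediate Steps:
$a{\left(Q \right)} = - 4 Q$ ($a{\left(Q \right)} = Q - 5 Q = - 4 Q$)
$d = - \frac{23}{6}$ ($d = \frac{38}{-24} + \frac{27}{\left(-4\right) 3} = 38 \left(- \frac{1}{24}\right) + \frac{27}{-12} = - \frac{19}{12} + 27 \left(- \frac{1}{12}\right) = - \frac{19}{12} - \frac{9}{4} = - \frac{23}{6} \approx -3.8333$)
$t = - \frac{1213}{6}$ ($t = 24 - \frac{1357}{6} = - \frac{1213}{6} \approx -202.17$)
$\sqrt{\frac{1}{-48756} + t} = \sqrt{\frac{1}{-48756} - \frac{1213}{6}} = \sqrt{- \frac{1}{48756} - \frac{1213}{6}} = \sqrt{- \frac{3285613}{16252}} = \frac{i \sqrt{13349445619}}{8126}$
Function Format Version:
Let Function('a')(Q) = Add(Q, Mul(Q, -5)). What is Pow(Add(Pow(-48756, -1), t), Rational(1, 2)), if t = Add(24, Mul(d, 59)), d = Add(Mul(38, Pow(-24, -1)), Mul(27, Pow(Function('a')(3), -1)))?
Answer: Mul(Rational(1, 8126), I, Pow(13349445619, Rational(1, 2))) ≈ Mul(14.219, I)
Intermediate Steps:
Function('a')(Q) = Mul(-4, Q) (Function('a')(Q) = Add(Q, Mul(-5, Q)) = Mul(-4, Q))
d = Rational(-23, 6) (d = Add(Mul(38, Pow(-24, -1)), Mul(27, Pow(Mul(-4, 3), -1))) = Add(Mul(38, Rational(-1, 24)), Mul(27, Pow(-12, -1))) = Add(Rational(-19, 12), Mul(27, Rational(-1, 12))) = Add(Rational(-19, 12), Rational(-9, 4)) = Rational(-23, 6) ≈ -3.8333)
t = Rational(-1213, 6) (t = Add(24, Mul(Rational(-23, 6), 59)) = Add(24, Rational(-1357, 6)) = Rational(-1213, 6) ≈ -202.17)
Pow(Add(Pow(-48756, -1), t), Rational(1, 2)) = Pow(Add(Pow(-48756, -1), Rational(-1213, 6)), Rational(1, 2)) = Pow(Add(Rational(-1, 48756), Rational(-1213, 6)), Rational(1, 2)) = Pow(Rational(-3285613, 16252), Rational(1, 2)) = Mul(Rational(1, 8126), I, Pow(13349445619, Rational(1, 2)))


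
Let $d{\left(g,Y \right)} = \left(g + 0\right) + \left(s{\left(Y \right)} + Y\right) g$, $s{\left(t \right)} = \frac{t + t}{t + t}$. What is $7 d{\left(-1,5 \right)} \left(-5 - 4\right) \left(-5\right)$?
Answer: $-2205$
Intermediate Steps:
$s{\left(t \right)} = 1$ ($s{\left(t \right)} = \frac{2 t}{2 t} = 2 t \frac{1}{2 t} = 1$)
$d{\left(g,Y \right)} = g + g \left(1 + Y\right)$ ($d{\left(g,Y \right)} = \left(g + 0\right) + \left(1 + Y\right) g = g + g \left(1 + Y\right)$)
$7 d{\left(-1,5 \right)} \left(-5 - 4\right) \left(-5\right) = 7 \left(- (2 + 5)\right) \left(-5 - 4\right) \left(-5\right) = 7 \left(\left(-1\right) 7\right) \left(\left(-9\right) \left(-5\right)\right) = 7 \left(-7\right) 45 = \left(-49\right) 45 = -2205$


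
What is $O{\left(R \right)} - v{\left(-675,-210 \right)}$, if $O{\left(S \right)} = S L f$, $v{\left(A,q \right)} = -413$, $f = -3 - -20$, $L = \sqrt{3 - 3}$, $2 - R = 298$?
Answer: $413$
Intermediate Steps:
$R = -296$ ($R = 2 - 298 = -296$)
$L = 0$ ($L = \sqrt{0} = 0$)
$f = 17$ ($f = -3 + 20 = 17$)
$O{\left(S \right)} = 0$ ($O{\left(S \right)} = S 0 \cdot 17 = 0 \cdot 17 = 0$)
$O{\left(R \right)} - v{\left(-675,-210 \right)} = 0 - -413 = 0 + 413 = 413$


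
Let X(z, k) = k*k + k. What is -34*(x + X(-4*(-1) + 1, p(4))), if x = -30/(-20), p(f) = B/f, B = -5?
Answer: -493/8 ≈ -61.625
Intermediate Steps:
p(f) = -5/f
x = 3/2 (x = -30*(-1/20) = 3/2 ≈ 1.5000)
X(z, k) = k + k² (X(z, k) = k² + k = k + k²)
-34*(x + X(-4*(-1) + 1, p(4))) = -34*(3/2 + (-5/4)*(1 - 5/4)) = -34*(3/2 + (-5*¼)*(1 - 5*¼)) = -34*(3/2 - 5*(1 - 5/4)/4) = -34*(3/2 - 5/4*(-¼)) = -34*(3/2 + 5/16) = -34*29/16 = -493/8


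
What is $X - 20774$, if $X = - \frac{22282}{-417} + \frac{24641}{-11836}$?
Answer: $- \frac{102278949233}{4935612} \approx -20723.0$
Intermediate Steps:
$X = \frac{253454455}{4935612}$ ($X = \left(-22282\right) \left(- \frac{1}{417}\right) + 24641 \left(- \frac{1}{11836}\right) = \frac{22282}{417} - \frac{24641}{11836} = \frac{253454455}{4935612} \approx 51.352$)
$X - 20774 = \frac{253454455}{4935612} - 20774 = - \frac{102278949233}{4935612}$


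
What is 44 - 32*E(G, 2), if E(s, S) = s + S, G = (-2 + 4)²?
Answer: -148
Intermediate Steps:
G = 4 (G = 2² = 4)
E(s, S) = S + s
44 - 32*E(G, 2) = 44 - 32*(2 + 4) = 44 - 32*6 = 44 - 192 = -148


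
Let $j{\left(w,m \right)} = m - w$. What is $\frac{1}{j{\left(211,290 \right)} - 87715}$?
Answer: $- \frac{1}{87636} \approx -1.1411 \cdot 10^{-5}$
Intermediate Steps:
$\frac{1}{j{\left(211,290 \right)} - 87715} = \frac{1}{\left(290 - 211\right) - 87715} = \frac{1}{79 - 87715} = \frac{1}{-87636} = - \frac{1}{87636}$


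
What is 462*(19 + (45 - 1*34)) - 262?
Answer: 13598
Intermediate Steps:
462*(19 + (45 - 1*34)) - 262 = 462*(19 + (45 - 34)) - 262 = 462*(19 + 11) - 262 = 462*30 - 262 = 13860 - 262 = 13598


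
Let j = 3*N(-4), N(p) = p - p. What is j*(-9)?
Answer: 0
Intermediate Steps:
N(p) = 0
j = 0 (j = 3*0 = 0)
j*(-9) = 0*(-9) = 0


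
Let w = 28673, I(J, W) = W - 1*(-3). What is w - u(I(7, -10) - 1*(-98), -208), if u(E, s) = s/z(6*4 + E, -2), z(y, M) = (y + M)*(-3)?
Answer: 9719939/339 ≈ 28672.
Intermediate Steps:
I(J, W) = 3 + W (I(J, W) = W + 3 = 3 + W)
z(y, M) = -3*M - 3*y (z(y, M) = (M + y)*(-3) = -3*M - 3*y)
u(E, s) = s/(-66 - 3*E) (u(E, s) = s/(-3*(-2) - 3*(6*4 + E)) = s/(6 - 3*(24 + E)) = s/(6 + (-72 - 3*E)) = s/(-66 - 3*E))
w - u(I(7, -10) - 1*(-98), -208) = 28673 - (-1)*(-208)/(66 + 3*((3 - 10) - 1*(-98))) = 28673 - (-1)*(-208)/(66 + 3*(-7 + 98)) = 28673 - (-1)*(-208)/(66 + 3*91) = 28673 - (-1)*(-208)/(66 + 273) = 28673 - (-1)*(-208)/339 = 28673 - 1*208/339 = 28673 - 208/339 = 9719939/339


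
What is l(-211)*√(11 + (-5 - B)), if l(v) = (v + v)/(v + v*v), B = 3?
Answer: -√3/105 ≈ -0.016496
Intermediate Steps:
l(v) = 2*v/(v + v²) (l(v) = (2*v)/(v + v²) = 2*v/(v + v²))
l(-211)*√(11 + (-5 - B)) = (2/(1 - 211))*√(11 + (-5 - 1*3)) = (2/(-210))*√(11 + (-5 - 3)) = (2*(-1/210))*√(11 - 8) = -√3/105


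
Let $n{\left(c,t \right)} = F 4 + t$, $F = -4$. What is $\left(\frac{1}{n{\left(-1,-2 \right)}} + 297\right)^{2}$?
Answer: $\frac{28569025}{324} \approx 88176.0$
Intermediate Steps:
$n{\left(c,t \right)} = -16 + t$ ($n{\left(c,t \right)} = \left(-4\right) 4 + t = -16 + t$)
$\left(\frac{1}{n{\left(-1,-2 \right)}} + 297\right)^{2} = \left(\frac{1}{-16 - 2} + 297\right)^{2} = \left(\frac{1}{-18} + 297\right)^{2} = \left(- \frac{1}{18} + 297\right)^{2} = \left(\frac{5345}{18}\right)^{2} = \frac{28569025}{324}$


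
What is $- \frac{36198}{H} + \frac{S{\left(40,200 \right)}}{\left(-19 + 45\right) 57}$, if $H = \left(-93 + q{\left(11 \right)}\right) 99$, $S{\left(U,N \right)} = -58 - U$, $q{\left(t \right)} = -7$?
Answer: $\frac{1463201}{407550} \approx 3.5902$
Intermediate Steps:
$H = -9900$ ($H = \left(-93 - 7\right) 99 = \left(-100\right) 99 = -9900$)
$- \frac{36198}{H} + \frac{S{\left(40,200 \right)}}{\left(-19 + 45\right) 57} = - \frac{36198}{-9900} + \frac{-58 - 40}{\left(-19 + 45\right) 57} = \left(-36198\right) \left(- \frac{1}{9900}\right) + \frac{-58 - 40}{26 \cdot 57} = \frac{2011}{550} - \frac{98}{1482} = \frac{2011}{550} - \frac{49}{741} = \frac{1463201}{407550}$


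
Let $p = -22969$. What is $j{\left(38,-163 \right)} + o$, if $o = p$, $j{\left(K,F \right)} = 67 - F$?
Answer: $-22739$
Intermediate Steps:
$o = -22969$
$j{\left(38,-163 \right)} + o = \left(67 - -163\right) - 22969 = \left(67 + 163\right) - 22969 = 230 - 22969 = -22739$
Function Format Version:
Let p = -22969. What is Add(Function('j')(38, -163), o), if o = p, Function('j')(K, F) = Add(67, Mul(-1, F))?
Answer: -22739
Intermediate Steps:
o = -22969
Add(Function('j')(38, -163), o) = Add(Add(67, Mul(-1, -163)), -22969) = Add(Add(67, 163), -22969) = Add(230, -22969) = -22739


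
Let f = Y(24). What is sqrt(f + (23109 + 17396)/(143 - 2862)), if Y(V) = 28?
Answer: sqrt(96869813)/2719 ≈ 3.6198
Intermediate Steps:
f = 28
sqrt(f + (23109 + 17396)/(143 - 2862)) = sqrt(28 + (23109 + 17396)/(143 - 2862)) = sqrt(28 + 40505/(-2719)) = sqrt(28 + 40505*(-1/2719)) = sqrt(28 - 40505/2719) = sqrt(35627/2719) = sqrt(96869813)/2719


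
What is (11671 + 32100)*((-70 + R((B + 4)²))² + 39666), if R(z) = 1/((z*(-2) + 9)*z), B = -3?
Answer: 13648767015/7 ≈ 1.9498e+9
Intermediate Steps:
R(z) = 1/(z*(9 - 2*z)) (R(z) = 1/((-2*z + 9)*z) = 1/((9 - 2*z)*z) = 1/(z*(9 - 2*z)))
(11671 + 32100)*((-70 + R((B + 4)²))² + 39666) = (11671 + 32100)*((-70 - 1/(((-3 + 4)²)*(-9 + 2*(-3 + 4)²)))² + 39666) = 43771*((-70 - 1/((1²)*(-9 + 2*1²)))² + 39666) = 43771*((-70 - 1/(1*(-9 + 2*1)))² + 39666) = 43771*((-70 - 1*1/(-9 + 2))² + 39666) = 43771*((-70 - 1*1/(-7))² + 39666) = 43771*((-70 - 1*1*(-⅐))² + 39666) = 43771*((-70 + ⅐)² + 39666) = 43771*((-489/7)² + 39666) = 43771*(239121/49 + 39666) = 43771*(2182755/49) = 13648767015/7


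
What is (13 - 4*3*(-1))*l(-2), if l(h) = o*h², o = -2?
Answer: -200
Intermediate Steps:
l(h) = -2*h²
(13 - 4*3*(-1))*l(-2) = (13 - 4*3*(-1))*(-2*(-2)²) = (13 - 12*(-1))*(-2*4) = (13 + 12)*(-8) = 25*(-8) = -200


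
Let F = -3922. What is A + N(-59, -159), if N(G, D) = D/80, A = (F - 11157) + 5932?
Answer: -731919/80 ≈ -9149.0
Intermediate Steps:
A = -9147 (A = (-3922 - 11157) + 5932 = -15079 + 5932 = -9147)
N(G, D) = D/80 (N(G, D) = D*(1/80) = D/80)
A + N(-59, -159) = -9147 + (1/80)*(-159) = -9147 - 159/80 = -731919/80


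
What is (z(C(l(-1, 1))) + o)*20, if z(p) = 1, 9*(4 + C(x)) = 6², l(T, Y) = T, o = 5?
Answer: 120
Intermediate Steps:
C(x) = 0 (C(x) = -4 + (⅑)*6² = -4 + (⅑)*36 = -4 + 4 = 0)
(z(C(l(-1, 1))) + o)*20 = (1 + 5)*20 = 6*20 = 120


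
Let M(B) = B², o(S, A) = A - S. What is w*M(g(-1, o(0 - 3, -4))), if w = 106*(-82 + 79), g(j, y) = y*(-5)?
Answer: -7950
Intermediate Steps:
g(j, y) = -5*y
w = -318 (w = 106*(-3) = -318)
w*M(g(-1, o(0 - 3, -4))) = -318*25*(-4 - (0 - 3))² = -318*25*(-4 - 1*(-3))² = -318*25*(-4 + 3)² = -318*(-5*(-1))² = -318*5² = -318*25 = -7950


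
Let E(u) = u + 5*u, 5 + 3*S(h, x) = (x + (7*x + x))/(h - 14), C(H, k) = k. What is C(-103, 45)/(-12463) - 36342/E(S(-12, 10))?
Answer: 267640209/124630 ≈ 2147.5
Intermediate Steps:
S(h, x) = -5/3 + 3*x/(-14 + h) (S(h, x) = -5/3 + ((x + (7*x + x))/(h - 14))/3 = -5/3 + ((x + 8*x)/(-14 + h))/3 = -5/3 + ((9*x)/(-14 + h))/3 = -5/3 + (9*x/(-14 + h))/3 = -5/3 + 3*x/(-14 + h))
E(u) = 6*u
C(-103, 45)/(-12463) - 36342/E(S(-12, 10)) = 45/(-12463) - 36342*(-14 - 12)/(2*(70 - 5*(-12) + 9*10)) = 45*(-1/12463) - 36342*(-13/(70 + 60 + 90)) = -45/12463 - 36342/(6*((1/3)*(-1/26)*220)) = -45/12463 - 36342/(6*(-110/39)) = -45/12463 - 36342/(-220/13) = -45/12463 - 36342*(-13/220) = -45/12463 + 236223/110 = 267640209/124630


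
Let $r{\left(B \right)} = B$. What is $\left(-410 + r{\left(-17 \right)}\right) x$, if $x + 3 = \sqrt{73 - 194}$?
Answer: $1281 - 4697 i \approx 1281.0 - 4697.0 i$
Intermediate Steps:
$x = -3 + 11 i$ ($x = -3 + \sqrt{73 - 194} = -3 + \sqrt{-121} = -3 + 11 i \approx -3.0 + 11.0 i$)
$\left(-410 + r{\left(-17 \right)}\right) x = \left(-410 - 17\right) \left(-3 + 11 i\right) = - 427 \left(-3 + 11 i\right) = 1281 - 4697 i$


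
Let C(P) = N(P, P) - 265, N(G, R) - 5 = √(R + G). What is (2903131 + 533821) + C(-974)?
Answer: 3436692 + 2*I*√487 ≈ 3.4367e+6 + 44.136*I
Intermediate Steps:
N(G, R) = 5 + √(G + R) (N(G, R) = 5 + √(R + G) = 5 + √(G + R))
C(P) = -260 + √2*√P (C(P) = (5 + √(P + P)) - 265 = (5 + √(2*P)) - 265 = (5 + √2*√P) - 265 = -260 + √2*√P)
(2903131 + 533821) + C(-974) = (2903131 + 533821) + (-260 + √2*√(-974)) = 3436952 + (-260 + √2*(I*√974)) = 3436952 + (-260 + 2*I*√487) = 3436692 + 2*I*√487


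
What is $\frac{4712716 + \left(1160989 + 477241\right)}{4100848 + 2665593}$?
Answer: $\frac{6350946}{6766441} \approx 0.93859$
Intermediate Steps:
$\frac{4712716 + \left(1160989 + 477241\right)}{4100848 + 2665593} = \frac{4712716 + 1638230}{6766441} = 6350946 \cdot \frac{1}{6766441} = \frac{6350946}{6766441}$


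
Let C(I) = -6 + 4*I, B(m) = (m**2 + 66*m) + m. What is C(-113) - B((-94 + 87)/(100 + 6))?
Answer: -5096423/11236 ≈ -453.58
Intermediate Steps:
B(m) = m**2 + 67*m
C(-113) - B((-94 + 87)/(100 + 6)) = (-6 + 4*(-113)) - (-94 + 87)/(100 + 6)*(67 + (-94 + 87)/(100 + 6)) = (-6 - 452) - (-7/106)*(67 - 7/106) = -458 - (-7*1/106)*(67 - 7*1/106) = -458 - (-7)*(67 - 7/106)/106 = -458 - (-7)*7095/(106*106) = -458 - 1*(-49665/11236) = -458 + 49665/11236 = -5096423/11236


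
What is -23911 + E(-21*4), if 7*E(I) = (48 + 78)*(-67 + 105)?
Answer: -23227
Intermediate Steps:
E(I) = 684 (E(I) = ((48 + 78)*(-67 + 105))/7 = (126*38)/7 = (⅐)*4788 = 684)
-23911 + E(-21*4) = -23911 + 684 = -23227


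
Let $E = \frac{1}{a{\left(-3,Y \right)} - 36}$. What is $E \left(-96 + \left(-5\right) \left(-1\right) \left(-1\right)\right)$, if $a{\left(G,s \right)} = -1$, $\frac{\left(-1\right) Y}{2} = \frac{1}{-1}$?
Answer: $\frac{101}{37} \approx 2.7297$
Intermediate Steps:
$Y = 2$ ($Y = - \frac{2}{-1} = \left(-2\right) \left(-1\right) = 2$)
$E = - \frac{1}{37}$ ($E = \frac{1}{-1 - 36} = \frac{1}{-37} = - \frac{1}{37} \approx -0.027027$)
$E \left(-96 + \left(-5\right) \left(-1\right) \left(-1\right)\right) = - \frac{-96 + \left(-5\right) \left(-1\right) \left(-1\right)}{37} = - \frac{-96 + 5 \left(-1\right)}{37} = - \frac{-96 - 5}{37} = \left(- \frac{1}{37}\right) \left(-101\right) = \frac{101}{37}$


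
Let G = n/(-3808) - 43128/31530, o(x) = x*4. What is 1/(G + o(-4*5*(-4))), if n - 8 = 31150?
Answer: 10005520/3106212803 ≈ 0.0032211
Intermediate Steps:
n = 31158 (n = 8 + 31150 = 31158)
o(x) = 4*x
G = -95553597/10005520 (G = 31158/(-3808) - 43128/31530 = 31158*(-1/3808) - 43128*1/31530 = -15579/1904 - 7188/5255 = -95553597/10005520 ≈ -9.5501)
1/(G + o(-4*5*(-4))) = 1/(-95553597/10005520 + 4*(-4*5*(-4))) = 1/(-95553597/10005520 + 4*(-20*(-4))) = 1/(-95553597/10005520 + 4*80) = 1/(-95553597/10005520 + 320) = 1/(3106212803/10005520) = 10005520/3106212803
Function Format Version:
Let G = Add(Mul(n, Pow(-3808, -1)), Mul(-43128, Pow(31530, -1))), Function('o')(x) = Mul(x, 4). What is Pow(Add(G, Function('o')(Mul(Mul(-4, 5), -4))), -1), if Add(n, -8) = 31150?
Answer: Rational(10005520, 3106212803) ≈ 0.0032211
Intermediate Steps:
n = 31158 (n = Add(8, 31150) = 31158)
Function('o')(x) = Mul(4, x)
G = Rational(-95553597, 10005520) (G = Add(Mul(31158, Pow(-3808, -1)), Mul(-43128, Pow(31530, -1))) = Add(Mul(31158, Rational(-1, 3808)), Mul(-43128, Rational(1, 31530))) = Add(Rational(-15579, 1904), Rational(-7188, 5255)) = Rational(-95553597, 10005520) ≈ -9.5501)
Pow(Add(G, Function('o')(Mul(Mul(-4, 5), -4))), -1) = Pow(Add(Rational(-95553597, 10005520), Mul(4, Mul(Mul(-4, 5), -4))), -1) = Pow(Add(Rational(-95553597, 10005520), Mul(4, Mul(-20, -4))), -1) = Pow(Add(Rational(-95553597, 10005520), Mul(4, 80)), -1) = Pow(Add(Rational(-95553597, 10005520), 320), -1) = Pow(Rational(3106212803, 10005520), -1) = Rational(10005520, 3106212803)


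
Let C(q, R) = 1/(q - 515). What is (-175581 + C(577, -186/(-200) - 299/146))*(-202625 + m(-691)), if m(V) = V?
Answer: 1106651122818/31 ≈ 3.5698e+10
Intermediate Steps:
C(q, R) = 1/(-515 + q)
(-175581 + C(577, -186/(-200) - 299/146))*(-202625 + m(-691)) = (-175581 + 1/(-515 + 577))*(-202625 - 691) = (-175581 + 1/62)*(-203316) = -10886021/62*(-203316) = 1106651122818/31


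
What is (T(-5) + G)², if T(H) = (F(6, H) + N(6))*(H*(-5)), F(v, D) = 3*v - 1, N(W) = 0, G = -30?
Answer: 156025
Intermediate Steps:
F(v, D) = -1 + 3*v
T(H) = -85*H (T(H) = ((-1 + 3*6) + 0)*(H*(-5)) = ((-1 + 18) + 0)*(-5*H) = (17 + 0)*(-5*H) = 17*(-5*H) = -85*H)
(T(-5) + G)² = (-85*(-5) - 30)² = (425 - 30)² = 395² = 156025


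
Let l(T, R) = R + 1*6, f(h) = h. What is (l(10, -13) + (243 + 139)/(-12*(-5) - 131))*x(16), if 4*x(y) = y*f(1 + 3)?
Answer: -14064/71 ≈ -198.08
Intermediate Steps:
l(T, R) = 6 + R (l(T, R) = R + 6 = 6 + R)
x(y) = y (x(y) = (y*(1 + 3))/4 = (y*4)/4 = (4*y)/4 = y)
(l(10, -13) + (243 + 139)/(-12*(-5) - 131))*x(16) = ((6 - 13) + (243 + 139)/(-12*(-5) - 131))*16 = (-7 + 382/(60 - 131))*16 = (-7 + 382/(-71))*16 = (-7 + 382*(-1/71))*16 = (-7 - 382/71)*16 = -879/71*16 = -14064/71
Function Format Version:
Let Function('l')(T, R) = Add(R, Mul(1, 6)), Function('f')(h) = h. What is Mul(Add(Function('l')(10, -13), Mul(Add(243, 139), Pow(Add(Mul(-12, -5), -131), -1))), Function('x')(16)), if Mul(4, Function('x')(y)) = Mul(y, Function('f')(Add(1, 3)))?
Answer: Rational(-14064, 71) ≈ -198.08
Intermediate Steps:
Function('l')(T, R) = Add(6, R) (Function('l')(T, R) = Add(R, 6) = Add(6, R))
Function('x')(y) = y (Function('x')(y) = Mul(Rational(1, 4), Mul(y, Add(1, 3))) = Mul(Rational(1, 4), Mul(y, 4)) = Mul(Rational(1, 4), Mul(4, y)) = y)
Mul(Add(Function('l')(10, -13), Mul(Add(243, 139), Pow(Add(Mul(-12, -5), -131), -1))), Function('x')(16)) = Mul(Add(Add(6, -13), Mul(Add(243, 139), Pow(Add(Mul(-12, -5), -131), -1))), 16) = Mul(Add(-7, Mul(382, Pow(Add(60, -131), -1))), 16) = Mul(Add(-7, Mul(382, Pow(-71, -1))), 16) = Mul(Add(-7, Mul(382, Rational(-1, 71))), 16) = Mul(Add(-7, Rational(-382, 71)), 16) = Mul(Rational(-879, 71), 16) = Rational(-14064, 71)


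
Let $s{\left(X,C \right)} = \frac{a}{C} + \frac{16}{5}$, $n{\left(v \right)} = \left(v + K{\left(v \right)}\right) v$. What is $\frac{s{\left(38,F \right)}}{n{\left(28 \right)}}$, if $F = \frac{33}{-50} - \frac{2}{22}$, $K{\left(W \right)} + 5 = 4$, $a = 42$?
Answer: $- \frac{3889}{55755} \approx -0.069752$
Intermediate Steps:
$K{\left(W \right)} = -1$ ($K{\left(W \right)} = -5 + 4 = -1$)
$n{\left(v \right)} = v \left(-1 + v\right)$ ($n{\left(v \right)} = \left(v - 1\right) v = \left(-1 + v\right) v = v \left(-1 + v\right)$)
$F = - \frac{413}{550}$ ($F = 33 \left(- \frac{1}{50}\right) - \frac{1}{11} = - \frac{33}{50} - \frac{1}{11} = - \frac{413}{550} \approx -0.75091$)
$s{\left(X,C \right)} = \frac{16}{5} + \frac{42}{C}$ ($s{\left(X,C \right)} = \frac{42}{C} + \frac{16}{5} = \frac{16}{5} + \frac{42}{C}$)
$\frac{s{\left(38,F \right)}}{n{\left(28 \right)}} = \frac{\frac{16}{5} + \frac{42}{- \frac{413}{550}}}{28 \left(-1 + 28\right)} = \frac{\frac{16}{5} + 42 \left(- \frac{550}{413}\right)}{28 \cdot 27} = \frac{\frac{16}{5} - \frac{3300}{59}}{756} = \left(- \frac{15556}{295}\right) \frac{1}{756} = - \frac{3889}{55755}$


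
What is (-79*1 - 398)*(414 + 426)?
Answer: -400680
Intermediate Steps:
(-79*1 - 398)*(414 + 426) = (-79 - 398)*840 = -477*840 = -400680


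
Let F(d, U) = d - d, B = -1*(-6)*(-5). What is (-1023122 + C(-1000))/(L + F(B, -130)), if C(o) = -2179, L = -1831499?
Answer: 1025301/1831499 ≈ 0.55982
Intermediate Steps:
B = -30 (B = 6*(-5) = -30)
F(d, U) = 0
(-1023122 + C(-1000))/(L + F(B, -130)) = (-1023122 - 2179)/(-1831499 + 0) = -1025301/(-1831499) = -1025301*(-1/1831499) = 1025301/1831499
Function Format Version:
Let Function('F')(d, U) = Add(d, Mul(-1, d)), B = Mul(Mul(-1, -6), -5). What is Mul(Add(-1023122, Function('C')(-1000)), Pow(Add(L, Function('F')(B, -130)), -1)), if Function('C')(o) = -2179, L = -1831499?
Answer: Rational(1025301, 1831499) ≈ 0.55982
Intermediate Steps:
B = -30 (B = Mul(6, -5) = -30)
Function('F')(d, U) = 0
Mul(Add(-1023122, Function('C')(-1000)), Pow(Add(L, Function('F')(B, -130)), -1)) = Mul(Add(-1023122, -2179), Pow(Add(-1831499, 0), -1)) = Mul(-1025301, Pow(-1831499, -1)) = Mul(-1025301, Rational(-1, 1831499)) = Rational(1025301, 1831499)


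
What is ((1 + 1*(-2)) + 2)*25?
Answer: 25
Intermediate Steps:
((1 + 1*(-2)) + 2)*25 = ((1 - 2) + 2)*25 = (-1 + 2)*25 = 1*25 = 25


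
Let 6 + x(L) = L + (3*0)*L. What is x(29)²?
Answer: 529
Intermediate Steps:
x(L) = -6 + L (x(L) = -6 + (L + (3*0)*L) = -6 + (L + 0*L) = -6 + (L + 0) = -6 + L)
x(29)² = (-6 + 29)² = 23² = 529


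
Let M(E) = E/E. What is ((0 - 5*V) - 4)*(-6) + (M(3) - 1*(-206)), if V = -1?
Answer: 201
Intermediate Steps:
M(E) = 1
((0 - 5*V) - 4)*(-6) + (M(3) - 1*(-206)) = ((0 - 5*(-1)) - 4)*(-6) + (1 - 1*(-206)) = ((0 + 5) - 4)*(-6) + (1 + 206) = (5 - 4)*(-6) + 207 = 1*(-6) + 207 = -6 + 207 = 201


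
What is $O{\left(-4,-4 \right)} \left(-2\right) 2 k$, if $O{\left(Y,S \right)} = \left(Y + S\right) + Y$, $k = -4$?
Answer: $-192$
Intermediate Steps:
$O{\left(Y,S \right)} = S + 2 Y$ ($O{\left(Y,S \right)} = \left(S + Y\right) + Y = S + 2 Y$)
$O{\left(-4,-4 \right)} \left(-2\right) 2 k = \left(-4 + 2 \left(-4\right)\right) \left(-2\right) 2 \left(-4\right) = \left(-4 - 8\right) \left(-2\right) \left(-8\right) = \left(-12\right) \left(-2\right) \left(-8\right) = 24 \left(-8\right) = -192$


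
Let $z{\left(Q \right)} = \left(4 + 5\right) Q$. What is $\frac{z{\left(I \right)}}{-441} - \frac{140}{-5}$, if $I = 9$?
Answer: $\frac{1363}{49} \approx 27.816$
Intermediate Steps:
$z{\left(Q \right)} = 9 Q$
$\frac{z{\left(I \right)}}{-441} - \frac{140}{-5} = \frac{9 \cdot 9}{-441} - \frac{140}{-5} = 81 \left(- \frac{1}{441}\right) - -28 = - \frac{9}{49} + 28 = \frac{1363}{49}$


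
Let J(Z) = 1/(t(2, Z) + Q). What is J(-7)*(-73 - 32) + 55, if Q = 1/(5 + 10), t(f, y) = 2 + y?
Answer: 5645/74 ≈ 76.284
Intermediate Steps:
Q = 1/15 ≈ 0.066667
J(Z) = 1/(31/15 + Z) (J(Z) = 1/((2 + Z) + 1/15) = 1/(31/15 + Z))
J(-7)*(-73 - 32) + 55 = (15/(31 + 15*(-7)))*(-73 - 32) + 55 = (15/(31 - 105))*(-105) + 55 = (15/(-74))*(-105) + 55 = (15*(-1/74))*(-105) + 55 = -15/74*(-105) + 55 = 1575/74 + 55 = 5645/74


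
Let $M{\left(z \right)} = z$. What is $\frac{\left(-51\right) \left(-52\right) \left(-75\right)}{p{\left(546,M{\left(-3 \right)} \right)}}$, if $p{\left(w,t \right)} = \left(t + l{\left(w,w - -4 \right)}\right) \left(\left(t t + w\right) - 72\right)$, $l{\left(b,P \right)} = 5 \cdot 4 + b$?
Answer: $- \frac{66300}{90643} \approx -0.73144$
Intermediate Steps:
$l{\left(b,P \right)} = 20 + b$
$p{\left(w,t \right)} = \left(-72 + w + t^{2}\right) \left(20 + t + w\right)$ ($p{\left(w,t \right)} = \left(t + \left(20 + w\right)\right) \left(\left(t t + w\right) - 72\right) = \left(20 + t + w\right) \left(\left(t^{2} + w\right) - 72\right) = \left(20 + t + w\right) \left(\left(w + t^{2}\right) - 72\right) = \left(20 + t + w\right) \left(-72 + w + t^{2}\right) = \left(-72 + w + t^{2}\right) \left(20 + t + w\right)$)
$\frac{\left(-51\right) \left(-52\right) \left(-75\right)}{p{\left(546,M{\left(-3 \right)} \right)}} = \frac{\left(-51\right) \left(-52\right) \left(-75\right)}{-1440 + \left(-3\right)^{3} - -216 - 39312 - 1638 + 546 \left(20 + 546\right) + \left(-3\right)^{2} \left(20 + 546\right)} = \frac{2652 \left(-75\right)}{-1440 - 27 + 216 - 39312 - 1638 + 546 \cdot 566 + 9 \cdot 566} = - \frac{198900}{-1440 - 27 + 216 - 39312 - 1638 + 309036 + 5094} = - \frac{198900}{271929} = \left(-198900\right) \frac{1}{271929} = - \frac{66300}{90643}$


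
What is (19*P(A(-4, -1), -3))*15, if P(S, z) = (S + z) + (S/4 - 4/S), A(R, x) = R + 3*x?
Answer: -89205/28 ≈ -3185.9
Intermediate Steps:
P(S, z) = z - 4/S + 5*S/4 (P(S, z) = (S + z) + (S*(1/4) - 4/S) = (S + z) + (S/4 - 4/S) = (S + z) + (-4/S + S/4) = z - 4/S + 5*S/4)
(19*P(A(-4, -1), -3))*15 = (19*(-3 - 4/(-4 + 3*(-1)) + 5*(-4 + 3*(-1))/4))*15 = (19*(-3 - 4/(-4 - 3) + 5*(-4 - 3)/4))*15 = (19*(-3 - 4/(-7) + (5/4)*(-7)))*15 = (19*(-3 - 4*(-1/7) - 35/4))*15 = (19*(-3 + 4/7 - 35/4))*15 = (19*(-313/28))*15 = -5947/28*15 = -89205/28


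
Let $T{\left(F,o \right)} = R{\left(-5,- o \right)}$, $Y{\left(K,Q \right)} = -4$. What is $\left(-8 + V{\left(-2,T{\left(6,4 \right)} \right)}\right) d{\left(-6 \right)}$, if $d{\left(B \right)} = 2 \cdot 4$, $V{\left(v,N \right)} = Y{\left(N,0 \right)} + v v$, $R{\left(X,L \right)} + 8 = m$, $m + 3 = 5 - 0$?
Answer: $-64$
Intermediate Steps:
$m = 2$ ($m = -3 + \left(5 - 0\right) = -3 + \left(5 + 0\right) = -3 + 5 = 2$)
$R{\left(X,L \right)} = -6$ ($R{\left(X,L \right)} = -8 + 2 = -6$)
$T{\left(F,o \right)} = -6$
$V{\left(v,N \right)} = -4 + v^{2}$ ($V{\left(v,N \right)} = -4 + v v = -4 + v^{2}$)
$d{\left(B \right)} = 8$
$\left(-8 + V{\left(-2,T{\left(6,4 \right)} \right)}\right) d{\left(-6 \right)} = \left(-8 - \left(4 - \left(-2\right)^{2}\right)\right) 8 = \left(-8 + \left(-4 + 4\right)\right) 8 = \left(-8 + 0\right) 8 = \left(-8\right) 8 = -64$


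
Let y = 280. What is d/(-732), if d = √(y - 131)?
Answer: -√149/732 ≈ -0.016676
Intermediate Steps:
d = √149 (d = √(280 - 131) = √149 ≈ 12.207)
d/(-732) = √149/(-732) = √149*(-1/732) = -√149/732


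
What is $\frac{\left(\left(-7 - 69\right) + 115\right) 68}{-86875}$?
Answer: $- \frac{2652}{86875} \approx -0.030527$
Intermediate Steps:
$\frac{\left(\left(-7 - 69\right) + 115\right) 68}{-86875} = \left(-76 + 115\right) 68 \left(- \frac{1}{86875}\right) = 39 \cdot 68 \left(- \frac{1}{86875}\right) = 2652 \left(- \frac{1}{86875}\right) = - \frac{2652}{86875}$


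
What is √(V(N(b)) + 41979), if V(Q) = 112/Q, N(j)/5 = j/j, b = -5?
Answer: √1050035/5 ≈ 204.94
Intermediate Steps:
N(j) = 5 (N(j) = 5*(j/j) = 5*1 = 5)
√(V(N(b)) + 41979) = √(112/5 + 41979) = √(210007/5) = √1050035/5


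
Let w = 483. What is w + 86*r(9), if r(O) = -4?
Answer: 139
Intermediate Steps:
w + 86*r(9) = 483 + 86*(-4) = 483 - 344 = 139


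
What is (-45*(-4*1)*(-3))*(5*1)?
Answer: -2700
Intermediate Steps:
(-45*(-4*1)*(-3))*(5*1) = -(-180)*(-3)*5 = -45*12*5 = -540*5 = -2700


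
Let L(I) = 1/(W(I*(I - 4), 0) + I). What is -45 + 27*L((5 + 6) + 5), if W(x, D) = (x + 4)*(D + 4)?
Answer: -35973/800 ≈ -44.966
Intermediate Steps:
W(x, D) = (4 + D)*(4 + x) (W(x, D) = (4 + x)*(4 + D) = (4 + D)*(4 + x))
L(I) = 1/(16 + I + 4*I*(-4 + I)) (L(I) = 1/((16 + 4*0 + 4*(I*(I - 4)) + 0*(I*(I - 4))) + I) = 1/((16 + 0 + 4*(I*(-4 + I)) + 0*(I*(-4 + I))) + I) = 1/((16 + 0 + 4*I*(-4 + I) + 0) + I) = 1/((16 + 4*I*(-4 + I)) + I) = 1/(16 + I + 4*I*(-4 + I)))
-45 + 27*L((5 + 6) + 5) = -45 + 27/(16 + ((5 + 6) + 5) + 4*((5 + 6) + 5)*(-4 + ((5 + 6) + 5))) = -45 + 27/(16 + (11 + 5) + 4*(11 + 5)*(-4 + (11 + 5))) = -45 + 27/(16 + 16 + 4*16*(-4 + 16)) = -45 + 27/(16 + 16 + 4*16*12) = -45 + 27/(16 + 16 + 768) = -45 + 27/800 = -35973/800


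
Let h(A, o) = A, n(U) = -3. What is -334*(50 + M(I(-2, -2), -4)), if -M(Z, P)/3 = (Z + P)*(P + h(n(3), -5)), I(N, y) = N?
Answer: 25384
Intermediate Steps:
M(Z, P) = -3*(-3 + P)*(P + Z) (M(Z, P) = -3*(Z + P)*(P - 3) = -3*(P + Z)*(-3 + P) = -3*(-3 + P)*(P + Z))
-334*(50 + M(I(-2, -2), -4)) = -334*(50 + (-3*(-4)**2 + 9*(-4) + 9*(-2) - 3*(-4)*(-2))) = -334*(50 + (-3*16 - 36 - 18 - 24)) = -334*(50 + (-48 - 36 - 18 - 24)) = -334*(50 - 126) = -334*(-76) = 25384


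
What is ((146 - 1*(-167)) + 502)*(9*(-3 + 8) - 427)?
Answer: -311330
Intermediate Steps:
((146 - 1*(-167)) + 502)*(9*(-3 + 8) - 427) = ((146 + 167) + 502)*(9*5 - 427) = (313 + 502)*(45 - 427) = 815*(-382) = -311330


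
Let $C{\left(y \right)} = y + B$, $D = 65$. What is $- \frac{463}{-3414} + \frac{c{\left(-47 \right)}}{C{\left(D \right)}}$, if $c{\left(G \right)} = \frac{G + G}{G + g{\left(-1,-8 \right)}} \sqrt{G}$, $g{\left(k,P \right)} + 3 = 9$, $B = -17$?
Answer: $\frac{463}{3414} + \frac{47 i \sqrt{47}}{984} \approx 0.13562 + 0.32746 i$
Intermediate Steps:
$g{\left(k,P \right)} = 6$ ($g{\left(k,P \right)} = -3 + 9 = 6$)
$C{\left(y \right)} = -17 + y$ ($C{\left(y \right)} = y - 17 = -17 + y$)
$c{\left(G \right)} = \frac{2 G^{\frac{3}{2}}}{6 + G}$ ($c{\left(G \right)} = \frac{G + G}{G + 6} \sqrt{G} = \frac{2 G}{6 + G} \sqrt{G} = \frac{2 G^{\frac{3}{2}}}{6 + G}$)
$- \frac{463}{-3414} + \frac{c{\left(-47 \right)}}{C{\left(D \right)}} = - \frac{463}{-3414} + \frac{2 \left(-47\right)^{\frac{3}{2}} \frac{1}{6 - 47}}{-17 + 65} = \left(-463\right) \left(- \frac{1}{3414}\right) + \frac{2 \left(- 47 i \sqrt{47}\right) \frac{1}{-41}}{48} = \frac{463}{3414} + 2 \left(- 47 i \sqrt{47}\right) \left(- \frac{1}{41}\right) \frac{1}{48} = \frac{463}{3414} + \frac{94 i \sqrt{47}}{41} \cdot \frac{1}{48} = \frac{463}{3414} + \frac{47 i \sqrt{47}}{984}$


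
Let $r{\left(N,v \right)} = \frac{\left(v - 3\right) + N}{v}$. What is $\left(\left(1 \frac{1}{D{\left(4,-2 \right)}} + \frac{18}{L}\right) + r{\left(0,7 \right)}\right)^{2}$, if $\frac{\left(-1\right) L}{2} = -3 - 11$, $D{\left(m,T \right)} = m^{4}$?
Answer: $\frac{4765489}{3211264} \approx 1.484$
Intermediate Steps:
$L = 28$ ($L = - 2 \left(-3 - 11\right) = \left(-2\right) \left(-14\right) = 28$)
$r{\left(N,v \right)} = \frac{-3 + N + v}{v}$ ($r{\left(N,v \right)} = \frac{\left(-3 + v\right) + N}{v} = \frac{-3 + N + v}{v}$)
$\left(\left(1 \frac{1}{D{\left(4,-2 \right)}} + \frac{18}{L}\right) + r{\left(0,7 \right)}\right)^{2} = \left(\left(1 \frac{1}{4^{4}} + \frac{18}{28}\right) + \frac{-3 + 0 + 7}{7}\right)^{2} = \left(\left(1 \cdot \frac{1}{256} + 18 \cdot \frac{1}{28}\right) + \frac{1}{7} \cdot 4\right)^{2} = \left(\left(1 \cdot \frac{1}{256} + \frac{9}{14}\right) + \frac{4}{7}\right)^{2} = \left(\left(\frac{1}{256} + \frac{9}{14}\right) + \frac{4}{7}\right)^{2} = \left(\frac{1159}{1792} + \frac{4}{7}\right)^{2} = \left(\frac{2183}{1792}\right)^{2} = \frac{4765489}{3211264}$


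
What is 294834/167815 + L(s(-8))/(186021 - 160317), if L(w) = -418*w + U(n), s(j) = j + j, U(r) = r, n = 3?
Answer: 8701263301/4313516760 ≈ 2.0172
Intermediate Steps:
s(j) = 2*j
L(w) = 3 - 418*w (L(w) = -418*w + 3 = 3 - 418*w)
294834/167815 + L(s(-8))/(186021 - 160317) = 294834/167815 + (3 - 836*(-8))/(186021 - 160317) = 294834*(1/167815) + (3 - 418*(-16))/25704 = 294834/167815 + (3 + 6688)*(1/25704) = 294834/167815 + 6691*(1/25704) = 294834/167815 + 6691/25704 = 8701263301/4313516760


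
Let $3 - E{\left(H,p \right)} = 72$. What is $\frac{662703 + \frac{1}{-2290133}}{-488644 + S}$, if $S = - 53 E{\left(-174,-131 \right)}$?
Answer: $- \frac{1517678009498}{1110684733271} \approx -1.3664$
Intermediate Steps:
$E{\left(H,p \right)} = -69$ ($E{\left(H,p \right)} = 3 - 72 = -69$)
$S = 3657$ ($S = \left(-53\right) \left(-69\right) = 3657$)
$\frac{662703 + \frac{1}{-2290133}}{-488644 + S} = \frac{662703 + \frac{1}{-2290133}}{-488644 + 3657} = \frac{662703 - \frac{1}{2290133}}{-484987} = \frac{1517678009498}{2290133} \left(- \frac{1}{484987}\right) = - \frac{1517678009498}{1110684733271}$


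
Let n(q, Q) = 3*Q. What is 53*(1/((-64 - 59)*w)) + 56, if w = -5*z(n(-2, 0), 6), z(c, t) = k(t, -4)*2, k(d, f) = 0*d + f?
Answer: 275467/4920 ≈ 55.989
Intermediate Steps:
k(d, f) = f (k(d, f) = 0 + f = f)
z(c, t) = -8 (z(c, t) = -4*2 = -8)
w = 40 (w = -5*(-8) = 40)
53*(1/((-64 - 59)*w)) + 56 = 53*(1/(-64 - 59*40)) + 56 = 53*((1/40)/(-123)) + 56 = 53*(-1/123*1/40) + 56 = 53*(-1/4920) + 56 = -53/4920 + 56 = 275467/4920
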